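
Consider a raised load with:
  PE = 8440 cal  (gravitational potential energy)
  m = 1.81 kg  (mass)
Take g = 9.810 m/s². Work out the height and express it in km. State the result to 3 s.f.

1.99 km

Rearranging PE = m·g·h for h: h = PE/(m·g).
PE = 8440 cal = 35313 J; m = 1.81 kg; g = 9.810 m/s².
h = 1989 m
1989 m × (1 km / 1000 m) = 1.989 km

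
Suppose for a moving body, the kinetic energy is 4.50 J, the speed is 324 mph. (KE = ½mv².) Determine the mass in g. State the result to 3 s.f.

0.429 g

Rearranging KE = ½mv² for m: m = 2·KE/v².
KE = 4.50 J; v = 324 mph = 144.8 m/s.
m = 4.290×10^-4 kg
4.290×10^-4 kg × (1 g / 0.001000 kg) = 0.4290 g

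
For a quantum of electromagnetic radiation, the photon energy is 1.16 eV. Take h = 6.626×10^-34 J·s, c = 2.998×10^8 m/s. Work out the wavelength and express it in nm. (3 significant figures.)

Solving E = h·c/λ for λ: λ = hc/E.
E = 1.16 eV = 1.859×10^-19 J; h = 6.626×10^-34 J·s; c = 2.998×10^8 m/s.
λ = 1.069×10^-6 m
1.069×10^-6 m × (1 nm / 1.000×10^-9 m) = 1069 nm

1070 nm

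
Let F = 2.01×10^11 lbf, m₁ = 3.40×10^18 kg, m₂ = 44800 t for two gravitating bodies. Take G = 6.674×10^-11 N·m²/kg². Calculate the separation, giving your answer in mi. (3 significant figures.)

Solving F = G·m₁·m₂/r² for r: r = √(G·m₁m₂/F).
F = 2.01×10^11 lbf = 8.941×10^11 N; m₁ = 3.40×10^18 kg; m₂ = 44800 t = 4.480×10^7 kg; G = 6.674×10^-11 N·m²/kg².
r = 106.6 m
106.6 m × (1 mi / 1609 m) = 0.06626 mi

0.0663 mi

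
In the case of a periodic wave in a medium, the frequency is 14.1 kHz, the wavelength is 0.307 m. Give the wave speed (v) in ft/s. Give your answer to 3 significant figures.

14200 ft/s

v is given directly by: v = fλ.
f = 14.1 kHz = 14100 Hz; λ = 0.307 m.
v = 4329 m/s
4329 m/s × (1 ft/s / 0.3048 m/s) = 14202 ft/s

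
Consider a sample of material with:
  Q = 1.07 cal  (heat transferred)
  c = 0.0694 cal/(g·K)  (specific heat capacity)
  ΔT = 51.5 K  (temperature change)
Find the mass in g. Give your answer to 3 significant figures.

0.299 g

Rearranging Q = m·c·ΔT for m: m = Q/(c·ΔT).
Q = 1.07 cal = 4.477 J; c = 0.0694 cal/(g·K) = 290.4 J/(kg·K); ΔT = 51.5 K.
m = 2.994×10^-4 kg
2.994×10^-4 kg × (1 g / 0.001000 kg) = 0.2994 g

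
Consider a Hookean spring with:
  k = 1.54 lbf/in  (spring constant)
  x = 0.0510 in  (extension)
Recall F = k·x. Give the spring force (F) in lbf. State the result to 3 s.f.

From Hooke's law: F = kx.
k = 1.54 lbf/in = 269.7 N/m; x = 0.0510 in = 0.001295 m.
F = 0.3494 N
0.3494 N × (1 lbf / 4.448 N) = 0.07854 lbf

0.0785 lbf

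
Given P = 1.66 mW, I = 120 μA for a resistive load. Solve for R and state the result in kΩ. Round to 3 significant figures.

Rearranging P = I²R for R: R = P/I².
P = 1.66 mW = 0.001660 W; I = 120 μA = 1.200×10^-4 A.
R = 1.153×10^5 Ω
1.153×10^5 Ω × (1 kΩ / 1000 Ω) = 115.3 kΩ

115 kΩ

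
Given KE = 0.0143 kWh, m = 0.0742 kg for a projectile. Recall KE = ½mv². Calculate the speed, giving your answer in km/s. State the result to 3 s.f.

1.18 km/s

Rearranging: v = √(2·KE/m).
KE = 0.0143 kWh = 51480 J; m = 0.0742 kg.
v = 1178 m/s
1178 m/s × (1 km/s / 1000 m/s) = 1.178 km/s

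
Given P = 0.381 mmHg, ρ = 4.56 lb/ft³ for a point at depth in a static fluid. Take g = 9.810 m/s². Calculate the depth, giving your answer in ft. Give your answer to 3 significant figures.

Rearranging: h = P/(ρ·g).
P = 0.381 mmHg = 50.80 Pa; ρ = 4.56 lb/ft³ = 73.04 kg/m³; g = 9.810 m/s².
h = 0.07089 m
0.07089 m × (1 ft / 0.3048 m) = 0.2326 ft

0.233 ft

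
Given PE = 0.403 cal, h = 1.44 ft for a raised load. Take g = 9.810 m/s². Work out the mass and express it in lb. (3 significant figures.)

Rearranging: m = PE/(g·h).
PE = 0.403 cal = 1.686 J; h = 1.44 ft = 0.4389 m; g = 9.810 m/s².
m = 0.3916 kg
0.3916 kg × (1 lb / 0.4536 kg) = 0.8633 lb

0.863 lb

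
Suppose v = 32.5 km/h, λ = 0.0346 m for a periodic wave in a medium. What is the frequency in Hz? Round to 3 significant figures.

261 Hz

Rearranging v = f·λ for f: f = v/λ.
v = 32.5 km/h = 9.028 m/s; λ = 0.0346 m.
f = 260.9 Hz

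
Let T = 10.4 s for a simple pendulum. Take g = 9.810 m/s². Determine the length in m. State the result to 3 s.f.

26.9 m

Solving T = 2π√(L/g) for L: L = g·(T/2π)².
T = 10.4 s; g = 9.810 m/s².
L = 26.88 m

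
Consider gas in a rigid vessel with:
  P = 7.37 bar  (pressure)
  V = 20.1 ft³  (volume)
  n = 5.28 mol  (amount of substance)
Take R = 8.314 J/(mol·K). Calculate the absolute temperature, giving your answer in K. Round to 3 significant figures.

From the ideal-gas law: T = PV/(nR).
P = 7.37 bar = 7.370×10^5 Pa; V = 20.1 ft³ = 0.5692 m³; n = 5.28 mol; R = 8.314 J/(mol·K).
T = 9556 K

9560 K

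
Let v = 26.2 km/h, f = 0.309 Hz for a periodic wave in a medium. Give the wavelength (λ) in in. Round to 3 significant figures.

Rearranging v = f·λ for λ: λ = v/f.
v = 26.2 km/h = 7.278 m/s; f = 0.309 Hz.
λ = 23.55 m
23.55 m × (1 in / 0.02540 m) = 927.3 in

927 in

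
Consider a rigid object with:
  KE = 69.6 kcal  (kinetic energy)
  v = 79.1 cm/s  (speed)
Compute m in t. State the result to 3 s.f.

931 t

Solving KE = ½mv² for m: m = 2·KE/v².
KE = 69.6 kcal = 2.912×10^5 J; v = 79.1 cm/s = 0.7910 m/s.
m = 9.308×10^5 kg
9.308×10^5 kg × (1 t / 1000 kg) = 930.8 t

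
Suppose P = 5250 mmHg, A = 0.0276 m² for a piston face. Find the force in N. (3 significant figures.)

19300 N

Rearranging P = F/A for F: F = P·A.
P = 5250 mmHg = 6.999×10^5 Pa; A = 0.0276 m².
F = 19318 N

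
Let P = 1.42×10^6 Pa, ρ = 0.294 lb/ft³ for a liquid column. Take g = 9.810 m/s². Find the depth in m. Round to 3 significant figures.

Rearranging: h = P/(ρ·g).
P = 1.42×10^6 Pa; ρ = 0.294 lb/ft³ = 4.709 kg/m³; g = 9.810 m/s².
h = 30736 m

30700 m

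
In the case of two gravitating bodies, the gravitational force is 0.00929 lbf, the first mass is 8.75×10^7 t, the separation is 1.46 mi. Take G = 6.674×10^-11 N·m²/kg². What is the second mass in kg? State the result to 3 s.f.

39100 kg

Rearranging F = G·m₁·m₂/r² for m₂: m₂ = F·r²/(G·m₁).
F = 0.00929 lbf = 0.04132 N; m₁ = 8.75×10^7 t = 8.750×10^10 kg; r = 1.46 mi = 2350 m; G = 6.674×10^-11 N·m²/kg².
m₂ = 39067 kg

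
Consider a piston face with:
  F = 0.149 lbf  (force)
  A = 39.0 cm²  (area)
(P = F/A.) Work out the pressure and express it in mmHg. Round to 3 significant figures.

P is given directly by: P = F/A.
F = 0.149 lbf = 0.6628 N; A = 39.0 cm² = 0.003900 m².
P = 169.9 Pa  (the unit combination reduces to kg/(m·s²) = Pa)
169.9 Pa × (1 mmHg / 133.3 Pa) = 1.275 mmHg

1.27 mmHg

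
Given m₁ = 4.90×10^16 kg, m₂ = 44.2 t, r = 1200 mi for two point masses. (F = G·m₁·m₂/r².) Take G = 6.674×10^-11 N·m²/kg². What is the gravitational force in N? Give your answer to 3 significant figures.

Directly: F = Gm₁m₂/r².
m₁ = 4.90×10^16 kg; m₂ = 44.2 t = 44200 kg; r = 1200 mi = 1.931×10^6 m; G = 6.674×10^-11 N·m²/kg².
F = 0.03876 N

0.0388 N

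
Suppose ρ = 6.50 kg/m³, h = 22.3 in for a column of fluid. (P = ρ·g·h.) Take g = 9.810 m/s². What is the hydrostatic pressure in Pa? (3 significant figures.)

Directly: P = ρgh.
ρ = 6.50 kg/m³; h = 22.3 in = 0.5664 m; g = 9.810 m/s².
P = 36.12 Pa

36.1 Pa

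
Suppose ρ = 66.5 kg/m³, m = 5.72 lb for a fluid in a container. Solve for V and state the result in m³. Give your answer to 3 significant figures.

0.0390 m³

Rearranging: V = m/ρ.
ρ = 66.5 kg/m³; m = 5.72 lb = 2.595 kg.
V = 0.03902 m³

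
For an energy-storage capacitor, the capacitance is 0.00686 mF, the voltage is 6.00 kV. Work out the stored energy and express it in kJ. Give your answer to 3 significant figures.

0.123 kJ

Directly: E = ½CV².
C = 0.00686 mF = 6.860×10^-6 F; V = 6.00 kV = 6000 V.
E = 123.5 J
123.5 J × (1 kJ / 1000 J) = 0.1235 kJ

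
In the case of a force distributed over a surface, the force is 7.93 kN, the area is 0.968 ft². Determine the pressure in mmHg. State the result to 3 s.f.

Directly: P = F/A.
F = 7.93 kN = 7930 N; A = 0.968 ft² = 0.08993 m².
P = 88180 Pa
88180 Pa × (1 mmHg / 133.3 Pa) = 661.4 mmHg

661 mmHg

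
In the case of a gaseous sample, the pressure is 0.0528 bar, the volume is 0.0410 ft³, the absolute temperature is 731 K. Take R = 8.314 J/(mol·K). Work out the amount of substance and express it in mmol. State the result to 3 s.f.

Rearranging: n = PV/(RT).
P = 0.0528 bar = 5280 Pa; V = 0.0410 ft³ = 0.001161 m³; T = 731 K; R = 8.314 J/(mol·K).
n = 0.001009 mol
0.001009 mol × (1 mmol / 0.001000 mol) = 1.009 mmol

1.01 mmol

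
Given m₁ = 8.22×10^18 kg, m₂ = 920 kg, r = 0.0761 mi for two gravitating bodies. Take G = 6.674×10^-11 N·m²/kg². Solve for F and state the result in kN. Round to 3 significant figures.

33600 kN

From Newton's law of gravitation: F = Gm₁m₂/r².
m₁ = 8.22×10^18 kg; m₂ = 920 kg; r = 0.0761 mi = 122.5 m; G = 6.674×10^-11 N·m²/kg².
F = 3.365×10^7 N
3.365×10^7 N × (1 kN / 1000 N) = 33650 kN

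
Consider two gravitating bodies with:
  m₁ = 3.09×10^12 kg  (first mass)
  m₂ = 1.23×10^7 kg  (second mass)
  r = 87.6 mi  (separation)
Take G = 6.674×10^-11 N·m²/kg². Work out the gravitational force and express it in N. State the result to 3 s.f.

From Newton's law of gravitation: F = Gm₁m₂/r².
m₁ = 3.09×10^12 kg; m₂ = 1.23×10^7 kg; r = 87.6 mi = 1.410×10^5 m; G = 6.674×10^-11 N·m²/kg².
F = 0.1276 N  (the unit combination reduces to kg·m/s² = N)

0.128 N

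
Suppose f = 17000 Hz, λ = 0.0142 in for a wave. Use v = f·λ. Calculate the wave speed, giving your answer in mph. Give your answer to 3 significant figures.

v is given directly by: v = fλ.
f = 17000 Hz; λ = 0.0142 in = 3.607×10^-4 m.
v = 6.132 m/s
6.132 m/s × (1 mph / 0.4470 m/s) = 13.72 mph

13.7 mph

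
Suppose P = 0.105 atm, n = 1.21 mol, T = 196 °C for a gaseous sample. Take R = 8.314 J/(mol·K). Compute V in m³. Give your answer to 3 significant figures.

0.444 m³

Rearranging: V = nRT/P.
P = 0.105 atm = 10639 Pa; n = 1.21 mol; T = 196 °C = 469.1 K; R = 8.314 J/(mol·K).
V = 0.4436 m³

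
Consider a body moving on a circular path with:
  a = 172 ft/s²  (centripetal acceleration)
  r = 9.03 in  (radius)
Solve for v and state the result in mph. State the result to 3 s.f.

7.76 mph

Rearranging a = v²/r for v: v = √(a·r).
a = 172 ft/s² = 52.43 m/s²; r = 9.03 in = 0.2294 m.
v = 3.468 m/s
3.468 m/s × (1 mph / 0.4470 m/s) = 7.757 mph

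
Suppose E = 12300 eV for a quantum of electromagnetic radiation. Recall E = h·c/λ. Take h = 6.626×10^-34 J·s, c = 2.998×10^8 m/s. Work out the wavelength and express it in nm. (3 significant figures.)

Rearranging: λ = hc/E.
E = 12300 eV = 1.971×10^-15 J; h = 6.626×10^-34 J·s; c = 2.998×10^8 m/s.
λ = 1.008×10^-10 m
1.008×10^-10 m × (1 nm / 1.000×10^-9 m) = 0.1008 nm

0.101 nm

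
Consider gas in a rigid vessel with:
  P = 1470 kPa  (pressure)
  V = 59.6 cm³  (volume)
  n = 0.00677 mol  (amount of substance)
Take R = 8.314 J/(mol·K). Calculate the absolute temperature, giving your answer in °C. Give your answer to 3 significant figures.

1280 °C

From the ideal-gas law: T = PV/(nR).
P = 1470 kPa = 1.470×10^6 Pa; V = 59.6 cm³ = 5.960×10^-5 m³; n = 0.00677 mol; R = 8.314 J/(mol·K).
T = 1557 K
1557 K − 273.15 = 1283 °C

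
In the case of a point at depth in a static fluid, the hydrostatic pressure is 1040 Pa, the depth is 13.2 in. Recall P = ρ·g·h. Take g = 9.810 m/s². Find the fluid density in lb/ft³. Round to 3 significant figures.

Rearranging P = ρ·g·h for ρ: ρ = P/(g·h).
P = 1040 Pa; h = 13.2 in = 0.3353 m; g = 9.810 m/s².
ρ = 316.2 kg/m³
316.2 kg/m³ × (1 lb/ft³ / 16.02 kg/m³) = 19.74 lb/ft³

19.7 lb/ft³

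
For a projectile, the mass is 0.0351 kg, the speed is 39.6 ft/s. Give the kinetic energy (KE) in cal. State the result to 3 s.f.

0.611 cal

Directly: KE = ½mv².
m = 0.0351 kg; v = 39.6 ft/s = 12.07 m/s.
KE = 2.557 J  (the unit combination reduces to kg·m²/s² = J)
2.557 J × (1 cal / 4.184 J) = 0.6111 cal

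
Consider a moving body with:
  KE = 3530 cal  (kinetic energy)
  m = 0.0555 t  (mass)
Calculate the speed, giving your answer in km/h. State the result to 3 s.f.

83.1 km/h

Rearranging: v = √(2·KE/m).
KE = 3530 cal = 14770 J; m = 0.0555 t = 55.50 kg.
v = 23.07 m/s
23.07 m/s × (1 km/h / 0.2778 m/s) = 83.05 km/h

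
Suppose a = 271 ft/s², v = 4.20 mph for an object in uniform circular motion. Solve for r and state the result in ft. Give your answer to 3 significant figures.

0.140 ft

Rearranging: r = v²/a.
a = 271 ft/s² = 82.60 m/s²; v = 4.20 mph = 1.878 m/s.
r = 0.04268 m
0.04268 m × (1 ft / 0.3048 m) = 0.1400 ft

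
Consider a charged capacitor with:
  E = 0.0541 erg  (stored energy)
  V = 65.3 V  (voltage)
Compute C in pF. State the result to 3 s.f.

Rearranging: C = 2E/V².
E = 0.0541 erg = 5.410×10^-9 J; V = 65.3 V.
C = 2.537×10^-12 F
2.537×10^-12 F × (1 pF / 1.000×10^-12 F) = 2.537 pF

2.54 pF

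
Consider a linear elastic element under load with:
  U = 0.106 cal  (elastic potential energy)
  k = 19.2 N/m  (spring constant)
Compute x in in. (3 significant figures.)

8.46 in

Solving U = ½k·x² for x: x = √(2U/k).
U = 0.106 cal = 0.4435 J; k = 19.2 N/m.
x = 0.2149 m
0.2149 m × (1 in / 0.02540 m) = 8.462 in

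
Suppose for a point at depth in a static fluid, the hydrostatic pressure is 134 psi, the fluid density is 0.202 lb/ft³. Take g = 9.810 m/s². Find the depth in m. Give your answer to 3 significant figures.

Rearranging: h = P/(ρ·g).
P = 134 psi = 9.239×10^5 Pa; ρ = 0.202 lb/ft³ = 3.236 kg/m³; g = 9.810 m/s².
h = 29106 m

29100 m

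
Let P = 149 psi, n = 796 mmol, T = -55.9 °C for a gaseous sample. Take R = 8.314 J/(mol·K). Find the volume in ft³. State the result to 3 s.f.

Rearranging PV = nRT for V: V = nRT/P.
P = 149 psi = 1.027×10^6 Pa; n = 796 mmol = 0.7960 mol; T = -55.9 °C = 217.2 K; R = 8.314 J/(mol·K).
V = 0.001400 m³
0.001400 m³ × (1 ft³ / 0.02832 m³) = 0.04942 ft³

0.0494 ft³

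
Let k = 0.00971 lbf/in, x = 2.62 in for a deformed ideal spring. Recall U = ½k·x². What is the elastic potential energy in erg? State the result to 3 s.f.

37700 erg

Directly: U = ½kx².
k = 0.00971 lbf/in = 1.700 N/m; x = 2.62 in = 0.06655 m.
U = 0.003765 J  (the unit combination reduces to kg·m²/s² = J)
0.003765 J × (1 erg / 1.000×10^-7 J) = 37654 erg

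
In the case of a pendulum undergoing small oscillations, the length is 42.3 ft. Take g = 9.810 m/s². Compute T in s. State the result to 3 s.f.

Directly: T = 2π√(L/g).
L = 42.3 ft = 12.89 m; g = 9.810 m/s².
T = 7.203 s

7.20 s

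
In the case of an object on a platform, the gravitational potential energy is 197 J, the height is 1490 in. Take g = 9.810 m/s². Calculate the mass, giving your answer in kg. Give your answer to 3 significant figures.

Solving PE = m·g·h for m: m = PE/(g·h).
PE = 197 J; h = 1490 in = 37.85 m; g = 9.810 m/s².
m = 0.5306 kg

0.531 kg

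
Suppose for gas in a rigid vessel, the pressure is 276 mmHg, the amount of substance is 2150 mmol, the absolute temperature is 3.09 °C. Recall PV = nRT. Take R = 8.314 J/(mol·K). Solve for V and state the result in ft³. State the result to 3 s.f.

4.74 ft³

Rearranging PV = nRT for V: V = nRT/P.
P = 276 mmHg = 36797 Pa; n = 2150 mmol = 2.150 mol; T = 3.09 °C = 276.2 K; R = 8.314 J/(mol·K).
V = 0.1342 m³
0.1342 m³ × (1 ft³ / 0.02832 m³) = 4.739 ft³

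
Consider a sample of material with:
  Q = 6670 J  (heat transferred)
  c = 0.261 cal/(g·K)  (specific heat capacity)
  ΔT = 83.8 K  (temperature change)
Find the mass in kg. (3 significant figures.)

Solving Q = m·c·ΔT for m: m = Q/(c·ΔT).
Q = 6670 J; c = 0.261 cal/(g·K) = 1092 J/(kg·K); ΔT = 83.8 K.
m = 0.07289 kg

0.0729 kg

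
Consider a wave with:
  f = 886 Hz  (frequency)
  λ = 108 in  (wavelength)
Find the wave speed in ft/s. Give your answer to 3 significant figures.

v is given directly by: v = fλ.
f = 886 Hz; λ = 108 in = 2.743 m.
v = 2430 m/s
2430 m/s × (1 ft/s / 0.3048 m/s) = 7974 ft/s

7970 ft/s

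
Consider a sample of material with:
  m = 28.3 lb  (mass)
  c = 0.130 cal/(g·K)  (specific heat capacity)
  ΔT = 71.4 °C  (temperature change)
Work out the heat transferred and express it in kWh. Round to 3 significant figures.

0.138 kWh

Directly: Q = mcΔT.
m = 28.3 lb = 12.84 kg; c = 0.130 cal/(g·K) = 543.9 J/(kg·K); ΔT = 71.4 °C = 71.40 K.
Q = 4.985×10^5 J  (the unit combination reduces to kg·m²/s² = J)
4.985×10^5 J × (1 kWh / 3.600×10^6 J) = 0.1385 kWh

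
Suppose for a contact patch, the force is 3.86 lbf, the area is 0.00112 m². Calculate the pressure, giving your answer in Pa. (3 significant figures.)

Directly: P = F/A.
F = 3.86 lbf = 17.17 N; A = 0.00112 m².
P = 15330 Pa

15300 Pa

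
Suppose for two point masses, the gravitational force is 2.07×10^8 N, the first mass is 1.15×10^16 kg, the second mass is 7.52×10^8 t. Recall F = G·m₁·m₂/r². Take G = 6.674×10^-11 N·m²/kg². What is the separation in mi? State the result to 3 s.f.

Rearranging: r = √(G·m₁m₂/F).
F = 2.07×10^8 N; m₁ = 1.15×10^16 kg; m₂ = 7.52×10^8 t = 7.520×10^11 kg; G = 6.674×10^-11 N·m²/kg².
r = 52804 m
52804 m × (1 mi / 1609 m) = 32.81 mi

32.8 mi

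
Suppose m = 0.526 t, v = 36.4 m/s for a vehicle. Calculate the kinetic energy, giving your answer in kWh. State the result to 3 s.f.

0.0968 kWh

Directly: KE = ½mv².
m = 0.526 t = 526.0 kg; v = 36.4 m/s.
KE = 3.485×10^5 J
3.485×10^5 J × (1 kWh / 3.600×10^6 J) = 0.09680 kWh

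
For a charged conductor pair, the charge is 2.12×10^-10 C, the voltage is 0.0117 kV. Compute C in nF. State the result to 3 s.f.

0.0181 nF

Directly: C = Q/V.
Q = 2.12×10^-10 C; V = 0.0117 kV = 11.70 V.
C = 1.812×10^-11 F
1.812×10^-11 F × (1 nF / 1.000×10^-9 F) = 0.01812 nF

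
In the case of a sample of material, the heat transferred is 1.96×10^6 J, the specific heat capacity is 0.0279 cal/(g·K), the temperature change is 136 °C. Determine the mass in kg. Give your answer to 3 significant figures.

Rearranging Q = m·c·ΔT for m: m = Q/(c·ΔT).
Q = 1.96×10^6 J; c = 0.0279 cal/(g·K) = 116.7 J/(kg·K); ΔT = 136 °C = 136.0 K.
m = 123.5 kg

123 kg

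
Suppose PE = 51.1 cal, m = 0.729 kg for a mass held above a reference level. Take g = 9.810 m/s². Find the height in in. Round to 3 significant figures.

Rearranging PE = m·g·h for h: h = PE/(m·g).
PE = 51.1 cal = 213.8 J; m = 0.729 kg; g = 9.810 m/s².
h = 29.90 m
29.90 m × (1 in / 0.02540 m) = 1177 in

1180 in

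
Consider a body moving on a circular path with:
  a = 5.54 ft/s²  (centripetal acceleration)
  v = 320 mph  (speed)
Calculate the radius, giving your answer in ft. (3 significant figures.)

39800 ft

Rearranging: r = v²/a.
a = 5.54 ft/s² = 1.689 m/s²; v = 320 mph = 143.1 m/s.
r = 12119 m
12119 m × (1 ft / 0.3048 m) = 39761 ft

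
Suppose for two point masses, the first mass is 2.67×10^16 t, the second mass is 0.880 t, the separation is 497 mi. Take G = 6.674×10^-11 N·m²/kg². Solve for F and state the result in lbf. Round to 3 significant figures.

From Newton's law of gravitation: F = Gm₁m₂/r².
m₁ = 2.67×10^16 t = 2.670×10^19 kg; m₂ = 0.880 t = 880.0 kg; r = 497 mi = 7.998×10^5 m; G = 6.674×10^-11 N·m²/kg².
F = 2.451 N  (the unit combination reduces to kg·m/s² = N)
2.451 N × (1 lbf / 4.448 N) = 0.5510 lbf

0.551 lbf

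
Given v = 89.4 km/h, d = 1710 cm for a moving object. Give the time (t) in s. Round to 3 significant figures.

0.689 s

Solving v = d/t for t: t = d/v.
v = 89.4 km/h = 24.83 m/s; d = 1710 cm = 17.10 m.
t = 0.6886 s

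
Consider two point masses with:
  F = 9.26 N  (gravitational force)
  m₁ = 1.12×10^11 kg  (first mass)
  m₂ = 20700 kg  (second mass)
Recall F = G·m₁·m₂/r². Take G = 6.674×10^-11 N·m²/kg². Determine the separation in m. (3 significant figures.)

129 m

From Newton's law of gravitation: r = √(G·m₁m₂/F).
F = 9.26 N; m₁ = 1.12×10^11 kg; m₂ = 20700 kg; G = 6.674×10^-11 N·m²/kg².
r = 129.3 m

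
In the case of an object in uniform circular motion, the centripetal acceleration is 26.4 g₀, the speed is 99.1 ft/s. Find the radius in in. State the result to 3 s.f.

Rearranging: r = v²/a.
a = 26.4 g₀ = 258.9 m/s²; v = 99.1 ft/s = 30.21 m/s.
r = 3.524 m
3.524 m × (1 in / 0.02540 m) = 138.7 in

139 in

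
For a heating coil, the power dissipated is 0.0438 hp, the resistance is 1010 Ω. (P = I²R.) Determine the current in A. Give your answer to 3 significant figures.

Solving P = I²R for I: I = √(P/R).
P = 0.0438 hp = 32.66 W; R = 1010 Ω.
I = 0.1798 A

0.180 A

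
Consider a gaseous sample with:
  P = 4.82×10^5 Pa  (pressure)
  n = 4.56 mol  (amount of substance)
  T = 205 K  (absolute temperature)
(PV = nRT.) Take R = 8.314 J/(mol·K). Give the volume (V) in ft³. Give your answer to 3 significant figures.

Solving PV = nRT for V: V = nRT/P.
P = 4.82×10^5 Pa; n = 4.56 mol; T = 205 K; R = 8.314 J/(mol·K).
V = 0.01612 m³
0.01612 m³ × (1 ft³ / 0.02832 m³) = 0.5694 ft³

0.569 ft³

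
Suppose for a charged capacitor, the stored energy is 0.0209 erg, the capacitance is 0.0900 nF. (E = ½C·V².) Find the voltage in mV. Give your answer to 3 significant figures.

6820 mV

Solving E = ½C·V² for V: V = √(2E/C).
E = 0.0209 erg = 2.090×10^-9 J; C = 0.0900 nF = 9.000×10^-11 F.
V = 6.815 V
6.815 V × (1 mV / 0.001000 V) = 6815 mV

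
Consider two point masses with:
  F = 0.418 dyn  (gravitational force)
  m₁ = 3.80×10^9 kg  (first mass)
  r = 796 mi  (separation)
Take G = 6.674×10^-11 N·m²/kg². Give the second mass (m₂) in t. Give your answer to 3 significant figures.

From Newton's law of gravitation: m₂ = F·r²/(G·m₁).
F = 0.418 dyn = 4.180×10^-6 N; m₁ = 3.80×10^9 kg; r = 796 mi = 1.281×10^6 m; G = 6.674×10^-11 N·m²/kg².
m₂ = 2.705×10^7 kg
2.705×10^7 kg × (1 t / 1000 kg) = 27048 t

27000 t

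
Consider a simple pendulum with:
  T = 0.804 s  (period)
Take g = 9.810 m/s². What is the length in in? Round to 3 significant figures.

Rearranging: L = g·(T/2π)².
T = 0.804 s; g = 9.810 m/s².
L = 0.1606 m
0.1606 m × (1 in / 0.02540 m) = 6.324 in

6.32 in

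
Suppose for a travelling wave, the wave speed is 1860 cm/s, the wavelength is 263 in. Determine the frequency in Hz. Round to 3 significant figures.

2.78 Hz

Rearranging v = f·λ for f: f = v/λ.
v = 1860 cm/s = 18.60 m/s; λ = 263 in = 6.680 m.
f = 2.784 Hz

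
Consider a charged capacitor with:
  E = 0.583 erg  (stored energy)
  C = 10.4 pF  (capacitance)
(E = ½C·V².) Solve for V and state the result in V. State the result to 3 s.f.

Rearranging E = ½C·V² for V: V = √(2E/C).
E = 0.583 erg = 5.830×10^-8 J; C = 10.4 pF = 1.040×10^-11 F.
V = 105.9 V

106 V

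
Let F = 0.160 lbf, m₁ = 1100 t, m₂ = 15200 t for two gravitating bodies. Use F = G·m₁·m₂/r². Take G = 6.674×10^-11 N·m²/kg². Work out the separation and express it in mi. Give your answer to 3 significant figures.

Rearranging: r = √(G·m₁m₂/F).
F = 0.160 lbf = 0.7117 N; m₁ = 1100 t = 1.100×10^6 kg; m₂ = 15200 t = 1.520×10^7 kg; G = 6.674×10^-11 N·m²/kg².
r = 39.60 m
39.60 m × (1 mi / 1609 m) = 0.02460 mi

0.0246 mi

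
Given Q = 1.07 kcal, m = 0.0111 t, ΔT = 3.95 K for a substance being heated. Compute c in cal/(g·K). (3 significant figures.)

Solving Q = m·c·ΔT for c: c = Q/(m·ΔT).
Q = 1.07 kcal = 4477 J; m = 0.0111 t = 11.10 kg; ΔT = 3.95 K.
c = 102.1 J/(kg·K)
102.1 J/(kg·K) × (1 cal/(g·K) / 4184 J/(kg·K)) = 0.02440 cal/(g·K)

0.0244 cal/(g·K)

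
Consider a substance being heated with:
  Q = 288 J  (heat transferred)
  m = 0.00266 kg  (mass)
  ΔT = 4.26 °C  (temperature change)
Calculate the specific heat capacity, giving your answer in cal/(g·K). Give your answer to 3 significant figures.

Rearranging: c = Q/(m·ΔT).
Q = 288 J; m = 0.00266 kg; ΔT = 4.26 °C = 4.260 K.
c = 25416 J/(kg·K)
25416 J/(kg·K) × (1 cal/(g·K) / 4184 J/(kg·K)) = 6.074 cal/(g·K)

6.07 cal/(g·K)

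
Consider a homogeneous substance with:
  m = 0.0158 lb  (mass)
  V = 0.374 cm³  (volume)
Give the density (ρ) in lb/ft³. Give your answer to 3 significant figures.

ρ is given directly by: ρ = m/V.
m = 0.0158 lb = 0.007167 kg; V = 0.374 cm³ = 3.740×10^-7 m³.
ρ = 19162 kg/m³
19162 kg/m³ × (1 lb/ft³ / 16.02 kg/m³) = 1196 lb/ft³

1200 lb/ft³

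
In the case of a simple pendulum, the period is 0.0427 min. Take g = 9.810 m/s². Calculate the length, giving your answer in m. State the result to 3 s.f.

Solving T = 2π√(L/g) for L: L = g·(T/2π)².
T = 0.0427 min = 2.562 s; g = 9.810 m/s².
L = 1.631 m

1.63 m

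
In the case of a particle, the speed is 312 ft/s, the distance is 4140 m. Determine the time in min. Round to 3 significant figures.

Rearranging: t = d/v.
v = 312 ft/s = 95.10 m/s; d = 4140 m.
t = 43.53 s
43.53 s × (1 min / 60.00 s) = 0.7256 min

0.726 min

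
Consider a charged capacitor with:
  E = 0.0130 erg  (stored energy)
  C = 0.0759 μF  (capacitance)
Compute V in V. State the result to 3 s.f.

0.185 V

Rearranging: V = √(2E/C).
E = 0.0130 erg = 1.300×10^-9 J; C = 0.0759 μF = 7.590×10^-8 F.
V = 0.1851 V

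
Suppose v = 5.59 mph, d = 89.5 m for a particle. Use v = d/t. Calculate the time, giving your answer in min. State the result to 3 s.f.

0.597 min

Rearranging: t = d/v.
v = 5.59 mph = 2.499 m/s; d = 89.5 m.
t = 35.81 s
35.81 s × (1 min / 60.00 s) = 0.5969 min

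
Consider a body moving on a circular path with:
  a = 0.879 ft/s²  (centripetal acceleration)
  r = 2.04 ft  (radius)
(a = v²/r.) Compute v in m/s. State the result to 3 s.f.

0.408 m/s

Rearranging: v = √(a·r).
a = 0.879 ft/s² = 0.2679 m/s²; r = 2.04 ft = 0.6218 m.
v = 0.4082 m/s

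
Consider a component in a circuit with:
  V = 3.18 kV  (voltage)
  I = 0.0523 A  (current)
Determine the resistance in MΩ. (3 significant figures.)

0.0608 MΩ

Rearranging V = I·R for R: R = V/I.
V = 3.18 kV = 3180 V; I = 0.0523 A.
R = 60803 Ω
60803 Ω × (1 MΩ / 1.000×10^6 Ω) = 0.06080 MΩ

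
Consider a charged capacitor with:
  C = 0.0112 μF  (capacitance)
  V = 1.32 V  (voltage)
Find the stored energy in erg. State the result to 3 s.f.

E is given directly by: E = ½CV².
C = 0.0112 μF = 1.120×10^-8 F; V = 1.32 V.
E = 9.757×10^-9 J
9.757×10^-9 J × (1 erg / 1.000×10^-7 J) = 0.09757 erg

0.0976 erg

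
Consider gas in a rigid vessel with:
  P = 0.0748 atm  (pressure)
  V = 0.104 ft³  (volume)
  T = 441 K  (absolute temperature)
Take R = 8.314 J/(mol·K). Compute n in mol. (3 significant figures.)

Rearranging: n = PV/(RT).
P = 0.0748 atm = 7579 Pa; V = 0.104 ft³ = 0.002945 m³; T = 441 K; R = 8.314 J/(mol·K).
n = 0.006088 mol

0.00609 mol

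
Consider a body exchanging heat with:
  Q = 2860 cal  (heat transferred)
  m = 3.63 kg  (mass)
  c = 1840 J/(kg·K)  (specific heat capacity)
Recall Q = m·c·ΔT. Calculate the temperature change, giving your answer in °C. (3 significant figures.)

1.79 °C

Solving Q = m·c·ΔT for ΔT: ΔT = Q/(m·c).
Q = 2860 cal = 11966 J; m = 3.63 kg; c = 1840 J/(kg·K).
ΔT = 1.792 K
Since 1 °C = 1 K, 1.792 °C.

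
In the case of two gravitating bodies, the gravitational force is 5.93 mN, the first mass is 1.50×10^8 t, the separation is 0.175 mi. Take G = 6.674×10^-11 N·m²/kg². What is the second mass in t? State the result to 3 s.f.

From Newton's law of gravitation: m₂ = F·r²/(G·m₁).
F = 5.93 mN = 0.005930 N; m₁ = 1.50×10^8 t = 1.500×10^11 kg; r = 0.175 mi = 281.6 m; G = 6.674×10^-11 N·m²/kg².
m₂ = 46.98 kg
46.98 kg × (1 t / 1000 kg) = 0.04698 t

0.0470 t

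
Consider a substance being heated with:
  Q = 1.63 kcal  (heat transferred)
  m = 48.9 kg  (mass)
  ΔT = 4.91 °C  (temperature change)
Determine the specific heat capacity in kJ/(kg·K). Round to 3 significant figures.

0.0284 kJ/(kg·K)

Solving Q = m·c·ΔT for c: c = Q/(m·ΔT).
Q = 1.63 kcal = 6820 J; m = 48.9 kg; ΔT = 4.91 °C = 4.910 K.
c = 28.40 J/(kg·K)
28.40 J/(kg·K) × (1 kJ/(kg·K) / 1000 J/(kg·K)) = 0.02840 kJ/(kg·K)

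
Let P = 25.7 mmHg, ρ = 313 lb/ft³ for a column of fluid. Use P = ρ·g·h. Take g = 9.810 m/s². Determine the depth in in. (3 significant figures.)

Solving P = ρ·g·h for h: h = P/(ρ·g).
P = 25.7 mmHg = 3426 Pa; ρ = 313 lb/ft³ = 5014 kg/m³; g = 9.810 m/s².
h = 0.06966 m
0.06966 m × (1 in / 0.02540 m) = 2.743 in

2.74 in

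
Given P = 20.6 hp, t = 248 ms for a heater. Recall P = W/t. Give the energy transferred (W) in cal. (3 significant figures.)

Solving P = W/t for W: W = P·t.
P = 20.6 hp = 15361 W; t = 248 ms = 0.2480 s.
W = 3810 J
3810 J × (1 cal / 4.184 J) = 910.5 cal

911 cal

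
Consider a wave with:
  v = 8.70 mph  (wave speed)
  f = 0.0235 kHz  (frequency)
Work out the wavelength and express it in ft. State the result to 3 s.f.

0.543 ft

Rearranging v = f·λ for λ: λ = v/f.
v = 8.70 mph = 3.889 m/s; f = 0.0235 kHz = 23.50 Hz.
λ = 0.1655 m
0.1655 m × (1 ft / 0.3048 m) = 0.5430 ft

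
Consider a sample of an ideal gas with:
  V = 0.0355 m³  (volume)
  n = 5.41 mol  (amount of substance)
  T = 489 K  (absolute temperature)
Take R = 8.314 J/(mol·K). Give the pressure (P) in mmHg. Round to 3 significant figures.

4650 mmHg

Directly: P = nRT/V.
V = 0.0355 m³; n = 5.41 mol; T = 489 K; R = 8.314 J/(mol·K).
P = 6.196×10^5 Pa
6.196×10^5 Pa × (1 mmHg / 133.3 Pa) = 4647 mmHg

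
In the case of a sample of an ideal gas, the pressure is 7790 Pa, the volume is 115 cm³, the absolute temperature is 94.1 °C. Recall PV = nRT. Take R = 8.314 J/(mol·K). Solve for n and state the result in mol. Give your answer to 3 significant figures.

2.93×10^-4 mol

Solving PV = nRT for n: n = PV/(RT).
P = 7790 Pa; V = 115 cm³ = 1.150×10^-4 m³; T = 94.1 °C = 367.2 K; R = 8.314 J/(mol·K).
n = 2.934×10^-4 mol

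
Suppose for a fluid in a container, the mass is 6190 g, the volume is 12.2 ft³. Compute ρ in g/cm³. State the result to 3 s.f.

0.0179 g/cm³

Directly: ρ = m/V.
m = 6190 g = 6.190 kg; V = 12.2 ft³ = 0.3455 m³.
ρ = 17.92 kg/m³
17.92 kg/m³ × (1 g/cm³ / 1000 kg/m³) = 0.01792 g/cm³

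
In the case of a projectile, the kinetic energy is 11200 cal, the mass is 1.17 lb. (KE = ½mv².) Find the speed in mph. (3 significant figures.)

940 mph

Rearranging KE = ½mv² for v: v = √(2·KE/m).
KE = 11200 cal = 46861 J; m = 1.17 lb = 0.5307 kg.
v = 420.2 m/s
420.2 m/s × (1 mph / 0.4470 m/s) = 940.0 mph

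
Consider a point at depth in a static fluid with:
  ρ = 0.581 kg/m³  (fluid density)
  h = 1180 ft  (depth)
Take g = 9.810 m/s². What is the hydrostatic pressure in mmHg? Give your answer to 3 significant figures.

15.4 mmHg

Directly: P = ρgh.
ρ = 0.581 kg/m³; h = 1180 ft = 359.7 m; g = 9.810 m/s².
P = 2050 Pa  (the unit combination reduces to kg/(m·s²) = Pa)
2050 Pa × (1 mmHg / 133.3 Pa) = 15.38 mmHg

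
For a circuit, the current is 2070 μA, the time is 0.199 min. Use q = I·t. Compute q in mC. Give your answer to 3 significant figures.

24.7 mC

Directly: q = It.
I = 2070 μA = 0.002070 A; t = 0.199 min = 11.94 s.
q = 0.02472 C
0.02472 C × (1 mC / 0.001000 C) = 24.72 mC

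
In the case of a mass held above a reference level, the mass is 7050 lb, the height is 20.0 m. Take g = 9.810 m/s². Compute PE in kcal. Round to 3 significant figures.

150 kcal

PE is given directly by: PE = mgh.
m = 7050 lb = 3198 kg; h = 20.0 m; g = 9.810 m/s².
PE = 6.274×10^5 J
6.274×10^5 J × (1 kcal / 4184 J) = 150.0 kcal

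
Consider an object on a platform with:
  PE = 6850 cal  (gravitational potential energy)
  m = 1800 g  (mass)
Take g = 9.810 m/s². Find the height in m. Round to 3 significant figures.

1620 m

Rearranging PE = m·g·h for h: h = PE/(m·g).
PE = 6850 cal = 28660 J; m = 1800 g = 1.800 kg; g = 9.810 m/s².
h = 1623 m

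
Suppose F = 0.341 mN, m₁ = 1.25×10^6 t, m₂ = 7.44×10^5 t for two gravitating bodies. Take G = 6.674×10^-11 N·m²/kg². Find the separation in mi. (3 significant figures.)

265 mi

From Newton's law of gravitation: r = √(G·m₁m₂/F).
F = 0.341 mN = 3.410×10^-4 N; m₁ = 1.25×10^6 t = 1.250×10^9 kg; m₂ = 7.44×10^5 t = 7.440×10^8 kg; G = 6.674×10^-11 N·m²/kg².
r = 4.266×10^5 m
4.266×10^5 m × (1 mi / 1609 m) = 265.1 mi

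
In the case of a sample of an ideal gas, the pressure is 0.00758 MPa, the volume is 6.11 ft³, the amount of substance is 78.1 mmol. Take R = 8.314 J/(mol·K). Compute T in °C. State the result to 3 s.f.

From the ideal-gas law: T = PV/(nR).
P = 0.00758 MPa = 7580 Pa; V = 6.11 ft³ = 0.1730 m³; n = 78.1 mmol = 0.07810 mol; R = 8.314 J/(mol·K).
T = 2020 K
2020 K − 273.15 = 1747 °C

1750 °C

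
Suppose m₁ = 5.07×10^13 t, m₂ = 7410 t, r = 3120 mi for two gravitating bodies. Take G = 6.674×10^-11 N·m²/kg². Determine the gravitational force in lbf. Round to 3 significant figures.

From Newton's law of gravitation: F = Gm₁m₂/r².
m₁ = 5.07×10^13 t = 5.070×10^16 kg; m₂ = 7410 t = 7.410×10^6 kg; r = 3120 mi = 5.021×10^6 m; G = 6.674×10^-11 N·m²/kg².
F = 0.9945 N
0.9945 N × (1 lbf / 4.448 N) = 0.2236 lbf

0.224 lbf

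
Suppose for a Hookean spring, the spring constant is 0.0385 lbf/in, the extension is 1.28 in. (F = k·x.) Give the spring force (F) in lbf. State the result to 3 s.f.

F is given directly by: F = kx.
k = 0.0385 lbf/in = 6.742 N/m; x = 1.28 in = 0.03251 m.
F = 0.2192 N  (the unit combination reduces to kg·m/s² = N)
0.2192 N × (1 lbf / 4.448 N) = 0.04928 lbf

0.0493 lbf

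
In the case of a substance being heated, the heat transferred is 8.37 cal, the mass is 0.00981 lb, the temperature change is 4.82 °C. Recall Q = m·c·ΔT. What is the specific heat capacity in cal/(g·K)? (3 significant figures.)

Rearranging Q = m·c·ΔT for c: c = Q/(m·ΔT).
Q = 8.37 cal = 35.02 J; m = 0.00981 lb = 0.004450 kg; ΔT = 4.82 °C = 4.820 K.
c = 1633 J/(kg·K)
1633 J/(kg·K) × (1 cal/(g·K) / 4184 J/(kg·K)) = 0.3903 cal/(g·K)

0.390 cal/(g·K)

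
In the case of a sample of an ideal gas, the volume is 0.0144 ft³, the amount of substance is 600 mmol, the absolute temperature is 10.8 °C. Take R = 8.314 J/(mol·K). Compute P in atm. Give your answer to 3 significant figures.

34.3 atm

Directly: P = nRT/V.
V = 0.0144 ft³ = 4.078×10^-4 m³; n = 600 mmol = 0.6000 mol; T = 10.8 °C = 283.9 K; R = 8.314 J/(mol·K).
P = 3.474×10^6 Pa  (the unit combination reduces to kg/(m·s²) = Pa)
3.474×10^6 Pa × (1 atm / 1.013×10^5 Pa) = 34.28 atm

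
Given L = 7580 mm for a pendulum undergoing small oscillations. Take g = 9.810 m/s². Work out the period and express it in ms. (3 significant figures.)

5520 ms

Directly: T = 2π√(L/g).
L = 7580 mm = 7.580 m; g = 9.810 m/s².
T = 5.523 s
5.523 s × (1 ms / 0.001000 s) = 5523 ms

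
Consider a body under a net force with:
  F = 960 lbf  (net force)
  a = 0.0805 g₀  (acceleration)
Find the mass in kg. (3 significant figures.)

Rearranging: m = F/a.
F = 960 lbf = 4270 N; a = 0.0805 g₀ = 0.7894 m/s².
m = 5409 kg

5410 kg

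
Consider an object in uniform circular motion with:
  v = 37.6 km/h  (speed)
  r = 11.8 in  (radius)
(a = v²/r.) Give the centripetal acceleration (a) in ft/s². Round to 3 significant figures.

Directly: a = v²/r.
v = 37.6 km/h = 10.44 m/s; r = 11.8 in = 0.2997 m.
a = 364.0 m/s²
364.0 m/s² × (1 ft/s² / 0.3048 m/s²) = 1194 ft/s²

1190 ft/s²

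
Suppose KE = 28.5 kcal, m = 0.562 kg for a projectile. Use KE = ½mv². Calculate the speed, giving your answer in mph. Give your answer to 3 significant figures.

Solving KE = ½mv² for v: v = √(2·KE/m).
KE = 28.5 kcal = 1.192×10^5 J; m = 0.562 kg.
v = 651.4 m/s
651.4 m/s × (1 mph / 0.4470 m/s) = 1457 mph

1460 mph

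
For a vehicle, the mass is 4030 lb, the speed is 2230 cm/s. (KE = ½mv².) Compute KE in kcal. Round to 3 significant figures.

109 kcal

Directly: KE = ½mv².
m = 4030 lb = 1828 kg; v = 2230 cm/s = 22.30 m/s.
KE = 4.545×10^5 J  (the unit combination reduces to kg·m²/s² = J)
4.545×10^5 J × (1 kcal / 4184 J) = 108.6 kcal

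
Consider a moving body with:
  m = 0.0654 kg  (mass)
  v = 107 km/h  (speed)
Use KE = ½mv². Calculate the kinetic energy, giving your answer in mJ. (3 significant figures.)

Directly: KE = ½mv².
m = 0.0654 kg; v = 107 km/h = 29.72 m/s.
KE = 28.89 J
28.89 J × (1 mJ / 0.001000 J) = 28888 mJ

28900 mJ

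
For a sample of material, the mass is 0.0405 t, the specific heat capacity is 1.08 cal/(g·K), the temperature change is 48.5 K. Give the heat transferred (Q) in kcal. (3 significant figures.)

2120 kcal

Q is given directly by: Q = mcΔT.
m = 0.0405 t = 40.50 kg; c = 1.08 cal/(g·K) = 4519 J/(kg·K); ΔT = 48.5 K.
Q = 8.876×10^6 J  (the unit combination reduces to kg·m²/s² = J)
8.876×10^6 J × (1 kcal / 4184 J) = 2121 kcal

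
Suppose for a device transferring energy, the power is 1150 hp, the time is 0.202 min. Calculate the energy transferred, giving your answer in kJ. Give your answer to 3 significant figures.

10400 kJ

Solving P = W/t for W: W = P·t.
P = 1150 hp = 8.576×10^5 W; t = 0.202 min = 12.12 s.
W = 1.039×10^7 J
1.039×10^7 J × (1 kJ / 1000 J) = 10394 kJ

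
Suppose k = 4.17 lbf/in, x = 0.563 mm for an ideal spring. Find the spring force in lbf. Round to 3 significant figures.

F is given directly by: F = kx.
k = 4.17 lbf/in = 730.3 N/m; x = 0.563 mm = 5.630×10^-4 m.
F = 0.4111 N  (the unit combination reduces to kg·m/s² = N)
0.4111 N × (1 lbf / 4.448 N) = 0.09243 lbf

0.0924 lbf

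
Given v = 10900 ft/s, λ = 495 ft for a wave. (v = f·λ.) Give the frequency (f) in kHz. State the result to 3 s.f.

0.0220 kHz

Rearranging v = f·λ for f: f = v/λ.
v = 10900 ft/s = 3322 m/s; λ = 495 ft = 150.9 m.
f = 22.02 Hz
22.02 Hz × (1 kHz / 1000 Hz) = 0.02202 kHz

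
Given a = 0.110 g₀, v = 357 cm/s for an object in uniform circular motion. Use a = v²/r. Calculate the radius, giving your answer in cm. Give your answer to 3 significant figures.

1180 cm

Rearranging a = v²/r for r: r = v²/a.
a = 0.110 g₀ = 1.079 m/s²; v = 357 cm/s = 3.570 m/s.
r = 11.81 m
11.81 m × (1 cm / 0.01000 m) = 1181 cm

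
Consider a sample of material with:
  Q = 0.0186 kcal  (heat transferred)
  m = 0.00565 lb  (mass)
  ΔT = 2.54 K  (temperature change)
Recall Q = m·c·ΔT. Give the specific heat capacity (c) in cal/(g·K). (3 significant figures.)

Rearranging: c = Q/(m·ΔT).
Q = 0.0186 kcal = 77.82 J; m = 0.00565 lb = 0.002563 kg; ΔT = 2.54 K.
c = 11955 J/(kg·K)
11955 J/(kg·K) × (1 cal/(g·K) / 4184 J/(kg·K)) = 2.857 cal/(g·K)

2.86 cal/(g·K)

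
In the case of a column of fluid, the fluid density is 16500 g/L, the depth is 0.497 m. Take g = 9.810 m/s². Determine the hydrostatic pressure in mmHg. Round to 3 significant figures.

603 mmHg

P is given directly by: P = ρgh.
ρ = 16500 g/L = 16500 kg/m³; h = 0.497 m; g = 9.810 m/s².
P = 80447 Pa
80447 Pa × (1 mmHg / 133.3 Pa) = 603.4 mmHg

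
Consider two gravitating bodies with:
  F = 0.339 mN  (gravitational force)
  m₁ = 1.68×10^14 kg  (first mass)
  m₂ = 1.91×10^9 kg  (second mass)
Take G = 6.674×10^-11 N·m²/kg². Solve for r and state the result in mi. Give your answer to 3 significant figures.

From Newton's law of gravitation: r = √(G·m₁m₂/F).
F = 0.339 mN = 3.390×10^-4 N; m₁ = 1.68×10^14 kg; m₂ = 1.91×10^9 kg; G = 6.674×10^-11 N·m²/kg².
r = 2.513×10^8 m
2.513×10^8 m × (1 mi / 1609 m) = 1.562×10^5 mi

1.56×10^5 mi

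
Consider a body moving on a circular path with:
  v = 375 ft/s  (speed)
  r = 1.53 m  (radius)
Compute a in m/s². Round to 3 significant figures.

8540 m/s²

Directly: a = v²/r.
v = 375 ft/s = 114.3 m/s; r = 1.53 m.
a = 8539 m/s²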